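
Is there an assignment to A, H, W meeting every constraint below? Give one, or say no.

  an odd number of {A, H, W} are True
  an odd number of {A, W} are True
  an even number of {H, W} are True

A = True, H = False, W = False

{A, H, W}: 1 true → odd ✓
{A, W}: 1 true → odd ✓
{H, W}: 0 true → even ✓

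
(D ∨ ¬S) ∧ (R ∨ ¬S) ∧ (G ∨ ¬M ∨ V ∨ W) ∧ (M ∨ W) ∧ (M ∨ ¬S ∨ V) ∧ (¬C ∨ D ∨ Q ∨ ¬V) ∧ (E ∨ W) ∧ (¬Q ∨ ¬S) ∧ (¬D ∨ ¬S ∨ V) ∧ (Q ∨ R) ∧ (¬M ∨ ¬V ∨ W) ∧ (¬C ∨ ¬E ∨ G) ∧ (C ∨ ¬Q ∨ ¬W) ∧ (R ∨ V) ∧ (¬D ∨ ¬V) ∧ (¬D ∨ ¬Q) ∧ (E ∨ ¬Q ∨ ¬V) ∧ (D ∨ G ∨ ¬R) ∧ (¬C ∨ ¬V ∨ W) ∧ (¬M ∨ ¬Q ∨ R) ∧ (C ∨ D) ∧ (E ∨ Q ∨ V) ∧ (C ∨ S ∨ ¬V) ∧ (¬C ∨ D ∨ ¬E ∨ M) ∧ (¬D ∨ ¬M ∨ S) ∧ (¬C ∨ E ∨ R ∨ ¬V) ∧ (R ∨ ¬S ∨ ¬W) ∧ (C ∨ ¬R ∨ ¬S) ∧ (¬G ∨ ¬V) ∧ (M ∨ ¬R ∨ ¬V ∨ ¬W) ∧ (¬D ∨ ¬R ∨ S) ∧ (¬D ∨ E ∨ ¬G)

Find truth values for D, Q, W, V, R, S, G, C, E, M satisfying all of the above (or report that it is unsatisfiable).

D: False; Q: True; W: True; V: False; R: True; S: False; G: True; C: True; E: False; M: False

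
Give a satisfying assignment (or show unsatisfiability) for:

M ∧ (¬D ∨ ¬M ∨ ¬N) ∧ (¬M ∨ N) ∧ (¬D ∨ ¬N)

Unit clause (M) forces M = True.
In (¬M ∨ N) only N is left, so N = True.
In (¬D ∨ ¬N) only ¬D is left, so D = False.
Check each clause:
  (M): M holds.
  (¬D ∨ ¬M ∨ ¬N): ¬D holds.
  (¬M ∨ N): N holds.
  (¬D ∨ ¬N): ¬D holds.
All clauses satisfied.

D = False, M = True, N = True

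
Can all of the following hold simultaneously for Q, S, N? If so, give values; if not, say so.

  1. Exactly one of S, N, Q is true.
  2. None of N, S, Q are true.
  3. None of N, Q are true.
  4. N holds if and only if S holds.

Case Q = True:
  Constraint (2) is violated (Q=T) — contradiction.
Case Q = False:
  (2) forces N = False.
  (1) with N=F, Q=F forces S = True.
  Constraint (2) is violated (S=T) — contradiction.
Both cases fail — unsatisfiable.

UNSATISFIABLE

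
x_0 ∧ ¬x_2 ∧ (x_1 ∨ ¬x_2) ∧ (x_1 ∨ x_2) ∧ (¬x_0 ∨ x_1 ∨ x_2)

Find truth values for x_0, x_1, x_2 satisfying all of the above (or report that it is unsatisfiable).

Unit clause (x_0) forces x_0 = True.
Unit clause (¬x_2) forces x_2 = False.
In (x_1 ∨ x_2) only x_1 is left, so x_1 = True.
Check each clause:
  (x_0): x_0 holds.
  (¬x_2): ¬x_2 holds.
  (x_1 ∨ ¬x_2): x_1 holds.
  (x_1 ∨ x_2): x_1 holds.
  (¬x_0 ∨ x_1 ∨ x_2): x_1 holds.
All clauses satisfied.

x_0 = True; x_1 = True; x_2 = False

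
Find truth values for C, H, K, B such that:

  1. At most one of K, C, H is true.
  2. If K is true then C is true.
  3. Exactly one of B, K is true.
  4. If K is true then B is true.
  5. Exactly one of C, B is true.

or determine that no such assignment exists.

C: False; H: False; K: False; B: True

  (1) {K, C, H}: 0 true — at most one ✓
  (2) K=F ⇒ C: vacuous ✓
  (3) {B, K}: 1 true — exactly one ✓
  (4) K=F ⇒ B: vacuous ✓
  (5) {C, B}: 1 true — exactly one ✓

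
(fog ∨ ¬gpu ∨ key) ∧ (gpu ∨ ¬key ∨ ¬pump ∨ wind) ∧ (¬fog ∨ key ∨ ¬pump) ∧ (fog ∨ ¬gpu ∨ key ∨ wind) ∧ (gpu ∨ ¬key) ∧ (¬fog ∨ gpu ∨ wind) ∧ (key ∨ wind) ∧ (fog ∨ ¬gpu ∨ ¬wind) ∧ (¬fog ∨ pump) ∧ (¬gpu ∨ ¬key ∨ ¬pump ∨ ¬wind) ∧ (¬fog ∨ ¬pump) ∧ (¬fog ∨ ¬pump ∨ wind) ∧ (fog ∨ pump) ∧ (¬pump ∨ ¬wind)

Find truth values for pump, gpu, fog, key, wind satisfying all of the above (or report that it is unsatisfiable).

Set pump = True.
  then (¬fog ∨ ¬pump) forces fog = False.
  then (¬pump ∨ ¬wind) forces wind = False.
  then (key ∨ wind) forces key = True.
  then (gpu ∨ ¬key ∨ ¬pump ∨ wind) forces gpu = True.
All clauses satisfied.

pump=T, gpu=T, fog=F, key=T, wind=F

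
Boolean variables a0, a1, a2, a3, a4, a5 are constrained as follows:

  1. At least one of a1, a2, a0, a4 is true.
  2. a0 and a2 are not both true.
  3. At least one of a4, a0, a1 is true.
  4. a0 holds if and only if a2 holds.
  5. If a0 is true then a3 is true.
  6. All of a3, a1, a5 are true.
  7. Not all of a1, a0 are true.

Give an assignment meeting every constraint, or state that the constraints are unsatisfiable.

a0=F; a1=T; a2=F; a3=T; a4=F; a5=T

  (1) {a1, a2, a0, a4}: 1 true — at least one ✓
  (2) a0=F, a2=F — not both ✓
  (3) {a4, a0, a1}: 1 true — at least one ✓
  (4) a0=F, a2=F — same ✓
  (5) a0=F ⇒ a3: vacuous ✓
  (6) {a3, a1, a5}: all 3 true ✓
  (7) {a1, a0}: 1/2 true — not all ✓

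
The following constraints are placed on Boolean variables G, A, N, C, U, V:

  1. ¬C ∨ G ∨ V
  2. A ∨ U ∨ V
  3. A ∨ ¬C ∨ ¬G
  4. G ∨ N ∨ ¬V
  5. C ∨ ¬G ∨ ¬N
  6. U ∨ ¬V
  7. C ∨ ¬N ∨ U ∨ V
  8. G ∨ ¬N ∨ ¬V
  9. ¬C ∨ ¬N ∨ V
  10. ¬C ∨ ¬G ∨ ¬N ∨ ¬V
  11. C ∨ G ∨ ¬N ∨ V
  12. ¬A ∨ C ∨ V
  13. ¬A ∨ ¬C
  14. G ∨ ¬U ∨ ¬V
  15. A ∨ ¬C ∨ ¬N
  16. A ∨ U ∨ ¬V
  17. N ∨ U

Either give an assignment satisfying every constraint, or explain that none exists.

G: False, A: False, N: False, C: False, U: True, V: False

Set G = False.
Try A = True:
  (¬A ∨ ¬C) forces C = False.
  (¬A ∨ C ∨ V) forces V = True.
  (G ∨ N ∨ ¬V) forces N = True.
  clause (G ∨ ¬N ∨ ¬V) is falsified — backtrack.
So A = False.
Try N = True:
  (G ∨ ¬N ∨ ¬V) forces V = False.
  (¬C ∨ G ∨ V) forces C = False.
  clause (C ∨ G ∨ ¬N ∨ V) is falsified — backtrack.
So N = False.
  then (G ∨ N ∨ ¬V) forces V = False.
  then (N ∨ U) forces U = True.
  then (¬C ∨ G ∨ V) forces C = False.
All clauses satisfied.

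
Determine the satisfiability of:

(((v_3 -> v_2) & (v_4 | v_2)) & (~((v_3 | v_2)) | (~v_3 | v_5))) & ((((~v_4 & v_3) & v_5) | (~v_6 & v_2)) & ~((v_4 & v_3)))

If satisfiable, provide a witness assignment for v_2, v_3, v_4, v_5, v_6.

v_2 = True; v_3 = True; v_4 = False; v_5 = True; v_6 = True

  ((v_3 -> v_2) & (v_4 | v_2)) & (~((v_3 | v_2)) | (~v_3 | v_5)) = True
    (v_3 -> v_2) & (v_4 | v_2) = True
      v_3 -> v_2 = True
      v_4 | v_2 = True
    ~((v_3 | v_2)) | (~v_3 | v_5) = True
      ~((v_3 | v_2)) = False
        v_3 | v_2 = True
      ~v_3 | v_5 = True
        ~v_3 = False
  (((~v_4 & v_3) & v_5) | (~v_6 & v_2)) & ~((v_4 & v_3)) = True
    ((~v_4 & v_3) & v_5) | (~v_6 & v_2) = True
      (~v_4 & v_3) & v_5 = True
        ~v_4 & v_3 = True
          ~v_4 = True
      ~v_6 & v_2 = False
        ~v_6 = False
    ~((v_4 & v_3)) = True
      v_4 & v_3 = False
Both conjuncts True, so the formula holds.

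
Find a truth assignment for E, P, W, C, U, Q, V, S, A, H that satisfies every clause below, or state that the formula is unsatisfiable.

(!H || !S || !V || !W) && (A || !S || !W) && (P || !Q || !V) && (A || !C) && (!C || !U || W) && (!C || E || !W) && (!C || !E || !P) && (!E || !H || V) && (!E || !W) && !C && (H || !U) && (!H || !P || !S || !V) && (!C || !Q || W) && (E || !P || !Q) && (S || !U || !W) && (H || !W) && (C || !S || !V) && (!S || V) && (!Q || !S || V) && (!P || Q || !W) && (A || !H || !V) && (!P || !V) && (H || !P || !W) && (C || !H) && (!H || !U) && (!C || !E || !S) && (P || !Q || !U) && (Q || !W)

E = True, P = True, W = False, C = False, U = False, Q = True, V = False, S = False, A = True, H = False

Unit clause (!C) forces C = False.
In (C || !H) only !H is left, so H = False.
In (H || !U) only !U is left, so U = False.
In (H || !W) only !W is left, so W = False.
Set E = True.
Set P = True.
  then (!P || !V) forces V = False.
  then (!S || V) forces S = False.
Set Q = True.
Set A = True.
All clauses satisfied.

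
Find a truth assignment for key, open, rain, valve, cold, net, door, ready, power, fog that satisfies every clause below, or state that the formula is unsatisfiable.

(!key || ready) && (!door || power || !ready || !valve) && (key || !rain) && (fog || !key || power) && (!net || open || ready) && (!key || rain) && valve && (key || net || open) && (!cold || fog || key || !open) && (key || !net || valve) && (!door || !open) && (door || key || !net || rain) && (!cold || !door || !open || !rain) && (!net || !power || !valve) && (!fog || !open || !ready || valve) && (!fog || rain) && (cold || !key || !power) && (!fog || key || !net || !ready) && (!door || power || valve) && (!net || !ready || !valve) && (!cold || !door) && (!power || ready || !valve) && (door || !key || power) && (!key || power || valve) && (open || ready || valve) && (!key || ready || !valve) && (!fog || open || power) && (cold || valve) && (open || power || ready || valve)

Unit clause (valve) forces valve = True.
Set key = False.
  then (key || !rain) forces rain = False.
  then (!fog || rain) forces fog = False.
Set open = True.
  then (!cold || fog || key || !open) forces cold = False.
  then (!door || !open) forces door = False.
  then (door || key || !net || rain) forces net = False.
Set ready = False.
  then (!power || ready || !valve) forces power = False.
All clauses satisfied.

key = False; open = True; rain = False; valve = True; cold = False; net = False; door = False; ready = False; power = False; fog = False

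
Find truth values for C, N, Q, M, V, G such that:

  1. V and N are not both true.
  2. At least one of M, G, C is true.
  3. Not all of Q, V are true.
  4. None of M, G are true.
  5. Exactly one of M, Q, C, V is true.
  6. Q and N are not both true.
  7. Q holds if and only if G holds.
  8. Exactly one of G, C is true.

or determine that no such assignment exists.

C = True, N = True, Q = False, M = False, V = False, G = False

  (1) V=F, N=T — not both ✓
  (2) {M, G, C}: 1 true — at least one ✓
  (3) {Q, V}: 0/2 true — not all ✓
  (4) {M, G}: 0 true — none ✓
  (5) {M, Q, C, V}: 1 true — exactly one ✓
  (6) Q=F, N=T — not both ✓
  (7) Q=F, G=F — same ✓
  (8) {G, C}: 1 true — exactly one ✓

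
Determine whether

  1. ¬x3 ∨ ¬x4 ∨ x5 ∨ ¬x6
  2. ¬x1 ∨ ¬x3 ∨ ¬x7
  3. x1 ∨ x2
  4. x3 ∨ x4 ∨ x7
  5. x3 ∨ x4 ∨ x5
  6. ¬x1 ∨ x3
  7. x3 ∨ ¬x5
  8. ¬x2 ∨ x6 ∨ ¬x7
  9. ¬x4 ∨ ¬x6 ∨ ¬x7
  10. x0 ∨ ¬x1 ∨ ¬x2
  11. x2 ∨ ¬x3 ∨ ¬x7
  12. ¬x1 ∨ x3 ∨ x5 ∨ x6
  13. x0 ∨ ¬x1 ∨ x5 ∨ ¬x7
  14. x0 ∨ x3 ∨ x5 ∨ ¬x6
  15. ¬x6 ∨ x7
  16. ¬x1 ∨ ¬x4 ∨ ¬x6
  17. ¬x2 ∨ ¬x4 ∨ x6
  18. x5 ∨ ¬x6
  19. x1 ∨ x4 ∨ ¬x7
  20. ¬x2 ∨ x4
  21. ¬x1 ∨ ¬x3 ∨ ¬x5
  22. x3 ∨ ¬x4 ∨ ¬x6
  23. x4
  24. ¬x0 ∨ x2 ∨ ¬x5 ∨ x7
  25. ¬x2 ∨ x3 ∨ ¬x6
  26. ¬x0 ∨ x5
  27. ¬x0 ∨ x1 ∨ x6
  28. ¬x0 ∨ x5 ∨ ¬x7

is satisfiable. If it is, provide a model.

x0: False, x1: True, x2: False, x3: True, x4: True, x5: False, x6: False, x7: False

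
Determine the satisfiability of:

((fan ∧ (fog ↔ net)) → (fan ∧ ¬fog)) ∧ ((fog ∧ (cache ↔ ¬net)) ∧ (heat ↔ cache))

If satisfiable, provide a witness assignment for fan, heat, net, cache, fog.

fan = False; heat = False; net = True; cache = False; fog = True

  (fan ∧ (fog ↔ net)) → (fan ∧ ¬fog) = True
    fan ∧ (fog ↔ net) = False
      fog ↔ net = True
    fan ∧ ¬fog = False
      ¬fog = False
  (fog ∧ (cache ↔ ¬net)) ∧ (heat ↔ cache) = True
    fog ∧ (cache ↔ ¬net) = True
      cache ↔ ¬net = True
        ¬net = False
    heat ↔ cache = True
Both conjuncts True, so the formula holds.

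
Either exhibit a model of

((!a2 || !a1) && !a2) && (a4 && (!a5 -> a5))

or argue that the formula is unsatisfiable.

a1 = False, a2 = False, a4 = True, a5 = True

  (!a2 || !a1) && !a2 = True
    !a2 || !a1 = True
      !a2 = True
      !a1 = True
    !a2 = True
  a4 && (!a5 -> a5) = True
    !a5 -> a5 = True
      !a5 = False
Both conjuncts True, so the formula holds.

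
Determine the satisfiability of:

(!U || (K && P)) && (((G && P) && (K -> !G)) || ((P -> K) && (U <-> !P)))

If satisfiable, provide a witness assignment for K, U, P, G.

K: False; U: False; P: True; G: True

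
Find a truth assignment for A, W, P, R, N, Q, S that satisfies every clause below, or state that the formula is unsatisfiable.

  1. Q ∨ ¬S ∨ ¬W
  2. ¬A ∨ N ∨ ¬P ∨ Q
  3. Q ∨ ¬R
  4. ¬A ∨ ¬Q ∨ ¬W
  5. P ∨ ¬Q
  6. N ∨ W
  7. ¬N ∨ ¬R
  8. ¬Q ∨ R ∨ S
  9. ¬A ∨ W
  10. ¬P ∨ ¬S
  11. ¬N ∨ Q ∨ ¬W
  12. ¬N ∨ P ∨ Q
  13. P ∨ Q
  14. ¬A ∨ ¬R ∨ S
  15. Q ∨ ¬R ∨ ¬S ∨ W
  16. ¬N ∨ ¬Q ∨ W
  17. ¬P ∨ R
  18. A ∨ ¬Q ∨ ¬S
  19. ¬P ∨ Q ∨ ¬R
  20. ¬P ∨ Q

Set A = False.
Try W = False:
  (N ∨ W) forces N = True.
  (¬N ∨ ¬R) forces R = False.
  (¬N ∨ ¬Q ∨ W) forces Q = False.
  (¬N ∨ P ∨ Q) forces P = True.
  clause (¬P ∨ R) is falsified — backtrack.
So W = True.
Set P = True.
  then (¬P ∨ ¬S) forces S = False.
  then (¬P ∨ R) forces R = True.
  then (¬P ∨ Q ∨ ¬R) forces Q = True.
  then (¬N ∨ ¬R) forces N = False.
All clauses satisfied.

A=F, W=T, P=T, R=T, N=F, Q=T, S=F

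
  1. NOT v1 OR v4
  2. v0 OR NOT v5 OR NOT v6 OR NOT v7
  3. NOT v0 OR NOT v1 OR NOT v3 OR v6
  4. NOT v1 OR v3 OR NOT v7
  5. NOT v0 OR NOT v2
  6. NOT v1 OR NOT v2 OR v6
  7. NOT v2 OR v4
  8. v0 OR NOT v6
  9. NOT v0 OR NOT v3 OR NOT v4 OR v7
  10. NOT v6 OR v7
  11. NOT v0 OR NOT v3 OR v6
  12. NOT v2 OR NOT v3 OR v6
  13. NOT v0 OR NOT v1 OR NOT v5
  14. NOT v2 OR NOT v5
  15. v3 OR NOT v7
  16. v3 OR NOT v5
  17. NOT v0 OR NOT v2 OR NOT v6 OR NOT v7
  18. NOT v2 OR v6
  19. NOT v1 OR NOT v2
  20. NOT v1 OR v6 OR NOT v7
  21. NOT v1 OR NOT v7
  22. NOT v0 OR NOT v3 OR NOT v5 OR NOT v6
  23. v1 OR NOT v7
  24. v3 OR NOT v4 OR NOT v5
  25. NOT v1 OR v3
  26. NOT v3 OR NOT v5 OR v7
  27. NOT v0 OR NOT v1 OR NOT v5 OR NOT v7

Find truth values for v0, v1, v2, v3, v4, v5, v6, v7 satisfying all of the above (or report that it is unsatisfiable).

Set v0 = False.
  then (v0 OR NOT v6) forces v6 = False.
  then (NOT v2 OR v6) forces v2 = False.
Set v1 = False.
  then (v1 OR NOT v7) forces v7 = False.
Set v3 = False.
  then (v3 OR NOT v5) forces v5 = False.
Set v4 = False.
All clauses satisfied.

v0: False; v1: False; v2: False; v3: False; v4: False; v5: False; v6: False; v7: False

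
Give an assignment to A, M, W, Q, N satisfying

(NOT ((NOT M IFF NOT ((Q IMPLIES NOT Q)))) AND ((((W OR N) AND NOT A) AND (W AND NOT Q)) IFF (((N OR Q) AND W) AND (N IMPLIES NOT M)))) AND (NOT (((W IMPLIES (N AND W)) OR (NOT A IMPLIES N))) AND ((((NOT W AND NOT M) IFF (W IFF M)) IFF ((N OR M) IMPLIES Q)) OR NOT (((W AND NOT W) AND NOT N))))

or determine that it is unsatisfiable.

Case W = True: the formula simplifies to (NOT ((NOT M IFF NOT ((Q IMPLIES NOT Q)))) AND ((NOT A AND NOT Q) IFF ((N OR Q) AND (N IMPLIES NOT M)))) AND NOT ((N OR (NOT A IMPLIES N))).
  N = True: the conjunct NOT ((N OR (NOT A IMPLIES N))) becomes NOT ((True OR True)) = False.
  N = False: simplifies to (NOT ((NOT M IFF NOT ((Q IMPLIES NOT Q)))) AND ((NOT A AND NOT Q) IFF Q)) AND NOT A.
    Q = True: the conjunct (NOT A AND NOT Q) IFF Q becomes (NOT A AND False) IFF True = False.
    Q = False: simplifies to (NOT M AND A) AND NOT A.
      A = True: the conjunct NOT A is False.
      A = False: the conjunct A is False.
Case W = False: the conjunct NOT (((W IMPLIES (N AND W)) OR (NOT A IMPLIES N))) becomes NOT ((True OR (NOT A IMPLIES N))) = False.
Both cases fail — unsatisfiable.

UNSATISFIABLE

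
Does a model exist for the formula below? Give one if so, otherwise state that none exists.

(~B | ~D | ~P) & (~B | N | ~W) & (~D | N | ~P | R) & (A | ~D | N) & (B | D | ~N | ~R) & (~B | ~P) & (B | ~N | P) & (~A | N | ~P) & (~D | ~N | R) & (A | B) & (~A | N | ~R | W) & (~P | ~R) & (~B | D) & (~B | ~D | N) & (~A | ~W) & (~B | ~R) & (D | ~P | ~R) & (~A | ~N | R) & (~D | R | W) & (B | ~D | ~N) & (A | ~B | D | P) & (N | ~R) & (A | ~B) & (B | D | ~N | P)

Try R = True:
  (~P | ~R) forces P = False.
  (~B | ~R) forces B = False.
  (B | ~N | P) forces N = False.
  clause (N | ~R) is falsified — backtrack.
So R = False.
Set D = False.
  then (~B | D) forces B = False.
  then (A | B) forces A = True.
  then (~A | ~W) forces W = False.
  then (~A | ~N | R) forces N = False.
  then (~A | N | ~P) forces P = False.
All clauses satisfied.

R = False, D = False, P = False, B = False, N = False, W = False, A = True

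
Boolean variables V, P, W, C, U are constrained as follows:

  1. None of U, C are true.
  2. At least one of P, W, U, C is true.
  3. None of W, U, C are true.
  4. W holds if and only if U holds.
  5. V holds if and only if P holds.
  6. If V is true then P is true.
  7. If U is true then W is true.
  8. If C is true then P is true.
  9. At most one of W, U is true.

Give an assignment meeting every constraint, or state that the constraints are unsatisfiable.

V: True, P: True, W: False, C: False, U: False

  (1) {U, C}: 0 true — none ✓
  (2) {P, W, U, C}: 1 true — at least one ✓
  (3) {W, U, C}: 0 true — none ✓
  (4) W=F, U=F — same ✓
  (5) V=T, P=T — same ✓
  (6) V=T ⇒ P: T ✓
  (7) U=F ⇒ W: vacuous ✓
  (8) C=F ⇒ P: vacuous ✓
  (9) {W, U}: 0 true — at most one ✓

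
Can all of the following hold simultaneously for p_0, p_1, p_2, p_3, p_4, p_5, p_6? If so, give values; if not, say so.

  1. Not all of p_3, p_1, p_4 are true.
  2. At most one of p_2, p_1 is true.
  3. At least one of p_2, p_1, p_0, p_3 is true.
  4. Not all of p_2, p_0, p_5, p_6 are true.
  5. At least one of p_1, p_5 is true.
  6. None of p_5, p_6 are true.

p_0=T, p_1=T, p_2=F, p_3=T, p_4=F, p_5=F, p_6=F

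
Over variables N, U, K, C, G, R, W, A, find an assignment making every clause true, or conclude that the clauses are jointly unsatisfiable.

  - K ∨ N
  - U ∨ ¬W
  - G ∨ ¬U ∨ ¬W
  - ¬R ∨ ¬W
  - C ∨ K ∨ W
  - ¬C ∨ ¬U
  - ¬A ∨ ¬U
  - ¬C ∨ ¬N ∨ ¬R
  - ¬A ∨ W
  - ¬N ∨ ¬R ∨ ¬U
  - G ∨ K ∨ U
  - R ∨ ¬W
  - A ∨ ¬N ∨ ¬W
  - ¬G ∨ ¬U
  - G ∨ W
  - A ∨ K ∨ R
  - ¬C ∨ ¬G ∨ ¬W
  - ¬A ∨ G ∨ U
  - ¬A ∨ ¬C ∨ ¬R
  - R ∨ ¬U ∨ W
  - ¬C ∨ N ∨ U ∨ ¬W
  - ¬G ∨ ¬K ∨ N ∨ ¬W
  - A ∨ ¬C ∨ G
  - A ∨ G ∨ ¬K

N = True; U = False; K = True; C = False; G = True; R = True; W = False; A = False

Set N = True.
Try U = True:
  (¬C ∨ ¬U) forces C = False.
  (¬A ∨ ¬U) forces A = False.
  (¬N ∨ ¬R ∨ ¬U) forces R = False.
  (R ∨ ¬W) forces W = False.
  clause (R ∨ ¬U ∨ W) is falsified — backtrack.
So U = False.
  then (U ∨ ¬W) forces W = False.
  then (¬A ∨ W) forces A = False.
  then (G ∨ W) forces G = True.
Try K = False:
  (C ∨ K ∨ W) forces C = True.
  (¬C ∨ ¬N ∨ ¬R) forces R = False.
  clause (A ∨ K ∨ R) is falsified — backtrack.
So K = True.
Set C = False.
Set R = True.
All clauses satisfied.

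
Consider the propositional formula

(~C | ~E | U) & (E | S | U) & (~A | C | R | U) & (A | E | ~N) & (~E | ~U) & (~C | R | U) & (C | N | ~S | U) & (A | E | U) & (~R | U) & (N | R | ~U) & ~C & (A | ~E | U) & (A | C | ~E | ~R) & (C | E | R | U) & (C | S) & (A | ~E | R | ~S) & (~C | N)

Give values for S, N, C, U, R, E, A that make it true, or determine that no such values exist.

Unit clause (~C) forces C = False.
In (C | S) only S is left, so S = True.
Set N = True.
Try U = False:
  (~R | U) forces R = False.
  (~A | C | R | U) forces A = False.
  (A | E | ~N) forces E = True.
  clause (A | ~E | U) is falsified — backtrack.
So U = True.
  then (~E | ~U) forces E = False.
  then (A | E | ~N) forces A = True.
Set R = False.
All clauses satisfied.

S = True, N = True, C = False, U = True, R = False, E = False, A = True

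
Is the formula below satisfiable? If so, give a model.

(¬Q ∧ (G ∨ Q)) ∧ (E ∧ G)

E = True, Q = False, G = True

  ¬Q ∧ (G ∨ Q) = True
    ¬Q = True
    G ∨ Q = True
  E ∧ G = True
Both conjuncts True, so the formula holds.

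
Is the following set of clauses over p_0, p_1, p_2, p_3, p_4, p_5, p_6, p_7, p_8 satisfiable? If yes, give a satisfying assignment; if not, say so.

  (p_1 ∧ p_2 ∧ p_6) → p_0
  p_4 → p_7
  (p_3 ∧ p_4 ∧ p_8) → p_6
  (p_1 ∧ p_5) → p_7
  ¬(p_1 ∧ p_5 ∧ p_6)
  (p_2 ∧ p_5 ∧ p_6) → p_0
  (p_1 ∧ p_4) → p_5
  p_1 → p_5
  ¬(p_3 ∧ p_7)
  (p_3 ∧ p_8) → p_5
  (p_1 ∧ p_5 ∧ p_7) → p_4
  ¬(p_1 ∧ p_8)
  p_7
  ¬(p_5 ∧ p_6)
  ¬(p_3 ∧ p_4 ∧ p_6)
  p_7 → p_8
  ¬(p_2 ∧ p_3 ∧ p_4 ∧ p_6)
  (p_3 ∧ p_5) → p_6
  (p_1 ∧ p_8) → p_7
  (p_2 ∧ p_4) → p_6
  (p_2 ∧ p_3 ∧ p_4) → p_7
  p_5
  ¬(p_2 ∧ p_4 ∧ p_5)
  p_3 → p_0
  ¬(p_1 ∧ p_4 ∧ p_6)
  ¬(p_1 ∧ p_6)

p_0: False, p_1: False, p_2: False, p_3: False, p_4: True, p_5: True, p_6: False, p_7: True, p_8: True

Unit clause (p_7) forces p_7 = True.
Unit clause (p_5) forces p_5 = True.
In (¬p_3 ∨ ¬p_7) only ¬p_3 is left, so p_3 = False.
In (¬p_7 ∨ p_8) only p_8 is left, so p_8 = True.
In (¬p_1 ∨ ¬p_8) only ¬p_1 is left, so p_1 = False.
In (¬p_5 ∨ ¬p_6) only ¬p_6 is left, so p_6 = False.
Set p_0 = False.
Set p_2 = False.
Set p_4 = True.
All clauses satisfied.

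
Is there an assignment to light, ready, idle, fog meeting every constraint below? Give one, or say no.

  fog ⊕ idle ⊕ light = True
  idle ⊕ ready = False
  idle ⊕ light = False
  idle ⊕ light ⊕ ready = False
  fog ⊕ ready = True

light = False, ready = False, idle = False, fog = True

fog ⊕ idle ⊕ light = T ⊕ F ⊕ F = True ✓
idle ⊕ ready = F ⊕ F = False ✓
idle ⊕ light = F ⊕ F = False ✓
idle ⊕ light ⊕ ready = F ⊕ F ⊕ F = False ✓
fog ⊕ ready = T ⊕ F = True ✓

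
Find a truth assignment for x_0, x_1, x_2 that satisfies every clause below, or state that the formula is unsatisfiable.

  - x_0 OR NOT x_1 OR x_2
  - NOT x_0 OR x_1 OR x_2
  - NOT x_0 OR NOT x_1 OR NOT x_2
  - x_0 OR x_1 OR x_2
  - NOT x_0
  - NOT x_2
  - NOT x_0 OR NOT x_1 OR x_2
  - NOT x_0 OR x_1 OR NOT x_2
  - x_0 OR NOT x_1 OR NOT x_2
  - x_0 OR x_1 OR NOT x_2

Case x_0 = True:
  Clause (NOT x_0) is falsified — contradiction.
Case x_0 = False:
  (NOT x_2) forces x_2 = False.
  (x_0 OR NOT x_1 OR x_2) forces x_1 = False.
  Clause (x_0 OR x_1 OR x_2) is falsified — contradiction.
Both cases fail, so the formula is unsatisfiable.

UNSATISFIABLE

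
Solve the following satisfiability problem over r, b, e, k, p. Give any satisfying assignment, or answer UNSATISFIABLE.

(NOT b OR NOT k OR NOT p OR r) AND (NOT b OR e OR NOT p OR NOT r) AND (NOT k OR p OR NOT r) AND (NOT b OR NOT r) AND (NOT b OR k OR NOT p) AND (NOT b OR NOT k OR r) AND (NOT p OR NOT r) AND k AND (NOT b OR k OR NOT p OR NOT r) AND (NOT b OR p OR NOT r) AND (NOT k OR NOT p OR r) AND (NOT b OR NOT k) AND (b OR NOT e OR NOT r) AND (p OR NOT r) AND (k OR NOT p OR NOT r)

r = False, b = False, e = True, k = True, p = False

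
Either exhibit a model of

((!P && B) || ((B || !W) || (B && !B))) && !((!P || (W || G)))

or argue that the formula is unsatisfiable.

B: False, W: False, G: False, P: True

  (!P && B) || ((B || !W) || (B && !B)) = True
    !P && B = False
      !P = False
    (B || !W) || (B && !B) = True
      B || !W = True
        !W = True
      B && !B = False
        !B = True
  !((!P || (W || G))) = True
    !P || (W || G) = False
      !P = False
      W || G = False
Both conjuncts True, so the formula holds.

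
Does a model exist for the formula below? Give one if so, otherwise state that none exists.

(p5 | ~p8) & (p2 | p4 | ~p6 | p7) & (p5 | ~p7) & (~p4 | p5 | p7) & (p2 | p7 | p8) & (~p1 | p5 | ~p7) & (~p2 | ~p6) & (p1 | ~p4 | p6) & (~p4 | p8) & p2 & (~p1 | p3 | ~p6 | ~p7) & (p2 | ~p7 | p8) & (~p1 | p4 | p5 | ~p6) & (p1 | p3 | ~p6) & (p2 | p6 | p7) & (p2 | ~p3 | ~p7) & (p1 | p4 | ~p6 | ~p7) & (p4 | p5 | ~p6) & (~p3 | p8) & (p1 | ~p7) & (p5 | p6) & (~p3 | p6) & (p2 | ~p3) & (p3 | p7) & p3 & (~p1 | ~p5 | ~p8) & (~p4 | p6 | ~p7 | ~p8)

Unsatisfiable

Case p3 = True:
  (p2) forces p2 = True.
  (~p2 | ~p6) forces p6 = False.
  Clause (~p3 | p6) is falsified — contradiction.
Case p3 = False:
  Clause (p3) is falsified — contradiction.
Both cases fail, so the formula is unsatisfiable.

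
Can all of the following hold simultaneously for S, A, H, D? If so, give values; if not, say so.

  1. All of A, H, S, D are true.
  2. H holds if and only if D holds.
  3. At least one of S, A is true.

S = True, A = True, H = True, D = True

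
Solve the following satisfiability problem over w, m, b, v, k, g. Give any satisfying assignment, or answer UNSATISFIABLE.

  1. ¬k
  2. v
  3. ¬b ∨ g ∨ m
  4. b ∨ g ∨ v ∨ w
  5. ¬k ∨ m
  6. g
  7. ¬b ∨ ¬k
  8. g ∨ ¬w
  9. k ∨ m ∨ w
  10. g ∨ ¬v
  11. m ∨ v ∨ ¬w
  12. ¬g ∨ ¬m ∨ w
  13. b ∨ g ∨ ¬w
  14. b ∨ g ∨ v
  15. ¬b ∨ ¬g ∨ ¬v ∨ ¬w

w=T, m=F, b=F, v=T, k=F, g=T

Unit clause (¬k) forces k = False.
Unit clause (v) forces v = True.
Unit clause (g) forces g = True.
Try w = False:
  (k ∨ m ∨ w) forces m = True.
  clause (¬g ∨ ¬m ∨ w) is falsified — backtrack.
So w = True.
  then (¬b ∨ ¬g ∨ ¬v ∨ ¬w) forces b = False.
Set m = False.
All clauses satisfied.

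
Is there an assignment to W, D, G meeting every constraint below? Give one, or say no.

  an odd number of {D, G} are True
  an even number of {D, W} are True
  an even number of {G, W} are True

UNSATISFIABLE

Adding constraints 1, 2, 3 mod 2: every variable appears an even number of times on the left, so the left side is 0.
But the right sides sum to 1 (mod 2). 0 ≠ 1 — the system is inconsistent.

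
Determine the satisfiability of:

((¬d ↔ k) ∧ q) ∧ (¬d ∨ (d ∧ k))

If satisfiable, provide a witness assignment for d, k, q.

d = False; k = True; q = True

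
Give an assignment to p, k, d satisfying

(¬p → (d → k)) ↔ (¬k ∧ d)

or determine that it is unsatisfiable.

p = True, k = False, d = True

  (¬p → (d → k)) ↔ (¬k ∧ d) = True
    ¬p → (d → k) = True
      ¬p = False
      d → k = False
    ¬k ∧ d = True
      ¬k = True
The formula evaluates to True.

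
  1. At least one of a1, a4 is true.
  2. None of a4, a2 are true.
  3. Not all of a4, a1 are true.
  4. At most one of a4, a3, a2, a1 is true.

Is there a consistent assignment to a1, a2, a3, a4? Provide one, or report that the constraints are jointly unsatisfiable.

a1 = True; a2 = False; a3 = False; a4 = False

  (1) {a1, a4}: 1 true — at least one ✓
  (2) {a4, a2}: 0 true — none ✓
  (3) {a4, a1}: 1/2 true — not all ✓
  (4) {a4, a3, a2, a1}: 1 true — at most one ✓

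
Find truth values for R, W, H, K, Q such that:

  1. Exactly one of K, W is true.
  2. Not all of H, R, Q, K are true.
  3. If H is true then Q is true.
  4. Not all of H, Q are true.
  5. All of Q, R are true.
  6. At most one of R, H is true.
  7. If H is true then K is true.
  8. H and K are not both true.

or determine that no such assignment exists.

R = True, W = False, H = False, K = True, Q = True

  (1) {K, W}: 1 true — exactly one ✓
  (2) {H, R, Q, K}: 3/4 true — not all ✓
  (3) H=F ⇒ Q: vacuous ✓
  (4) {H, Q}: 1/2 true — not all ✓
  (5) {Q, R}: all 2 true ✓
  (6) {R, H}: 1 true — at most one ✓
  (7) H=F ⇒ K: vacuous ✓
  (8) H=F, K=T — not both ✓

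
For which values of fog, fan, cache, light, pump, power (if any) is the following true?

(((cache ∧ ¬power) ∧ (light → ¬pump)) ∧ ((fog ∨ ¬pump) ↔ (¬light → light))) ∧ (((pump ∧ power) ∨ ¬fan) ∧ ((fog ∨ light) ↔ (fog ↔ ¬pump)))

fog = True, fan = False, cache = True, light = True, pump = False, power = False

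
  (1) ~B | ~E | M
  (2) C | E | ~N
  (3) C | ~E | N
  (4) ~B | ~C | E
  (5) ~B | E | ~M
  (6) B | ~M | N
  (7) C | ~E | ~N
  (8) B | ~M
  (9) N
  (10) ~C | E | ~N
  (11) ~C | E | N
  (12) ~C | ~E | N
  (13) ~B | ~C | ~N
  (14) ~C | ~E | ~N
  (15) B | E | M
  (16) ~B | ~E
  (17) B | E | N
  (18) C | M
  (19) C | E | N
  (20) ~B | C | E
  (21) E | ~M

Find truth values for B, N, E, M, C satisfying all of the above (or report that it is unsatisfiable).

Unsatisfiable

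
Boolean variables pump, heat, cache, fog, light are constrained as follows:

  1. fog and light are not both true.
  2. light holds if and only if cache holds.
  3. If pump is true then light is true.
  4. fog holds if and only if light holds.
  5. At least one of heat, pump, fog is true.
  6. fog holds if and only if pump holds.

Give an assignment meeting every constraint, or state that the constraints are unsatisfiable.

pump=F; heat=T; cache=F; fog=F; light=F

  (1) fog=F, light=F — not both ✓
  (2) light=F, cache=F — same ✓
  (3) pump=F ⇒ light: vacuous ✓
  (4) fog=F, light=F — same ✓
  (5) {heat, pump, fog}: 1 true — at least one ✓
  (6) fog=F, pump=F — same ✓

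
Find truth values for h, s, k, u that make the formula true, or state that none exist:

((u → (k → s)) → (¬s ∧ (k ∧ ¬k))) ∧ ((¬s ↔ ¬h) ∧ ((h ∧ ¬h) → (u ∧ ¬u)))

h: False, s: False, k: True, u: True

  (u → (k → s)) → (¬s ∧ (k ∧ ¬k)) = True
    u → (k → s) = False
      k → s = False
    ¬s ∧ (k ∧ ¬k) = False
      ¬s = True
      k ∧ ¬k = False
        ¬k = False
  (¬s ↔ ¬h) ∧ ((h ∧ ¬h) → (u ∧ ¬u)) = True
    ¬s ↔ ¬h = True
      ¬s = True
      ¬h = True
    (h ∧ ¬h) → (u ∧ ¬u) = True
      h ∧ ¬h = False
        ¬h = True
      u ∧ ¬u = False
        ¬u = False
Both conjuncts True, so the formula holds.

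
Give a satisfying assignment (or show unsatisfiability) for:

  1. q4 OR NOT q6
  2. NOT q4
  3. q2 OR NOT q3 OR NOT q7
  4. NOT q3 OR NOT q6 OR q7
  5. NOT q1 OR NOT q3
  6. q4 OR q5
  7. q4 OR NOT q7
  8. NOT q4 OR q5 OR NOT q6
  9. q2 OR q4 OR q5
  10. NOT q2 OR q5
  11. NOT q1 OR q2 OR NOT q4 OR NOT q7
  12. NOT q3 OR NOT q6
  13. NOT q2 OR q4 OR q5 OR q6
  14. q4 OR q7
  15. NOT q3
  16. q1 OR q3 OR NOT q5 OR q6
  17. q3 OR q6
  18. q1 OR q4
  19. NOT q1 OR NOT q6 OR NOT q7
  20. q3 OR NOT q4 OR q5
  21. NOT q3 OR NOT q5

Case q3 = True:
  Clause (NOT q3) is falsified — contradiction.
Case q3 = False:
  (NOT q4) forces q4 = False.
  (q4 OR NOT q6) forces q6 = False.
  Clause (q3 OR q6) is falsified — contradiction.
Both cases fail, so the formula is unsatisfiable.

UNSATISFIABLE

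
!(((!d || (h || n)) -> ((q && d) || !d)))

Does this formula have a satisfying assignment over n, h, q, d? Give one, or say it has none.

n=T; h=F; q=F; d=T

  !(((!d || (h || n)) -> ((q && d) || !d))) = True
    (!d || (h || n)) -> ((q && d) || !d) = False
      !d || (h || n) = True
        !d = False
        h || n = True
      (q && d) || !d = False
        q && d = False
        !d = False
The formula evaluates to True.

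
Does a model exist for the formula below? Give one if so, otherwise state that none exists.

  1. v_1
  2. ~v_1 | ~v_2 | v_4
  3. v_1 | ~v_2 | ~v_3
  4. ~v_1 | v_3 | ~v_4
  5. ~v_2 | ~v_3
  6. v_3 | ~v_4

v_1=T; v_2=F; v_3=T; v_4=T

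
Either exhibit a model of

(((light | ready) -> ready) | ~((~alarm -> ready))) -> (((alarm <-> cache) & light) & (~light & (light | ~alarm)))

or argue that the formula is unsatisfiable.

cache = True; light = True; ready = False; alarm = True

  (((light | ready) -> ready) | ~((~alarm -> ready))) -> (((alarm <-> cache) & light) & (~light & (light | ~alarm))) = True
    ((light | ready) -> ready) | ~((~alarm -> ready)) = False
      (light | ready) -> ready = False
        light | ready = True
      ~((~alarm -> ready)) = False
        ~alarm -> ready = True
          ~alarm = False
    ((alarm <-> cache) & light) & (~light & (light | ~alarm)) = False
      (alarm <-> cache) & light = True
        alarm <-> cache = True
      ~light & (light | ~alarm) = False
        ~light = False
        light | ~alarm = True
          ~alarm = False
The formula evaluates to True.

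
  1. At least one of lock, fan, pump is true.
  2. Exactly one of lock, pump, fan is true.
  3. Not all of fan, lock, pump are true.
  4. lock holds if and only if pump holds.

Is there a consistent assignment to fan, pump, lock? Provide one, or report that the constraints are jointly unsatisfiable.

fan = True, pump = False, lock = False

  (1) {lock, fan, pump}: 1 true — at least one ✓
  (2) {lock, pump, fan}: 1 true — exactly one ✓
  (3) {fan, lock, pump}: 1/3 true — not all ✓
  (4) lock=F, pump=F — same ✓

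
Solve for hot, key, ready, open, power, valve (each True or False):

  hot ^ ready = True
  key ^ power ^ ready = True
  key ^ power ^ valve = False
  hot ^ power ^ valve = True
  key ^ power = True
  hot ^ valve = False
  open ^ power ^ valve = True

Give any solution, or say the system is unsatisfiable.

hot = True; key = False; ready = False; open = True; power = True; valve = True

hot ^ ready = T ^ F = True ✓
key ^ power ^ ready = F ^ T ^ F = True ✓
key ^ power ^ valve = F ^ T ^ T = False ✓
hot ^ power ^ valve = T ^ T ^ T = True ✓
key ^ power = F ^ T = True ✓
hot ^ valve = T ^ T = False ✓
open ^ power ^ valve = T ^ T ^ T = True ✓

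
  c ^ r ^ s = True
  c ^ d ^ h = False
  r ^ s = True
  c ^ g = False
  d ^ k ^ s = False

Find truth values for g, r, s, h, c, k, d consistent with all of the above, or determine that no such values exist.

g = False, r = True, s = False, h = False, c = False, k = False, d = False

c ^ r ^ s = F ^ T ^ F = True ✓
c ^ d ^ h = F ^ F ^ F = False ✓
r ^ s = T ^ F = True ✓
c ^ g = F ^ F = False ✓
d ^ k ^ s = F ^ F ^ F = False ✓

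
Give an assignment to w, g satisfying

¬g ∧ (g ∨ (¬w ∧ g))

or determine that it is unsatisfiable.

Case g = True: the conjunct ¬g is False.
Case g = False: the conjunct g ∨ (¬w ∧ g) becomes False ∨ (¬w ∧ False) = False.
Both cases fail — unsatisfiable.

Unsatisfiable — no assignment works.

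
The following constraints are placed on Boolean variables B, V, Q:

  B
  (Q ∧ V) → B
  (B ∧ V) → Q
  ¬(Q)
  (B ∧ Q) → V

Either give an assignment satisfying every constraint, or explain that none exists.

B = True, V = False, Q = False

Unit clause (¬Q) forces Q = False.
Unit clause (B) forces B = True.
In (¬B ∨ Q ∨ ¬V) only ¬V is left, so V = False.
All clauses satisfied.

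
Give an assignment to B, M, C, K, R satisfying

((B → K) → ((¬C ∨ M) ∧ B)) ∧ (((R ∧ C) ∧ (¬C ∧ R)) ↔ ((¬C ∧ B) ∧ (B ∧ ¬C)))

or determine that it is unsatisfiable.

B=T, M=T, C=T, K=F, R=T

  (B → K) → ((¬C ∨ M) ∧ B) = True
    B → K = False
    (¬C ∨ M) ∧ B = True
      ¬C ∨ M = True
        ¬C = False
  ((R ∧ C) ∧ (¬C ∧ R)) ↔ ((¬C ∧ B) ∧ (B ∧ ¬C)) = True
    (R ∧ C) ∧ (¬C ∧ R) = False
      R ∧ C = True
      ¬C ∧ R = False
        ¬C = False
    (¬C ∧ B) ∧ (B ∧ ¬C) = False
      ¬C ∧ B = False
        ¬C = False
      B ∧ ¬C = False
        ¬C = False
Both conjuncts True, so the formula holds.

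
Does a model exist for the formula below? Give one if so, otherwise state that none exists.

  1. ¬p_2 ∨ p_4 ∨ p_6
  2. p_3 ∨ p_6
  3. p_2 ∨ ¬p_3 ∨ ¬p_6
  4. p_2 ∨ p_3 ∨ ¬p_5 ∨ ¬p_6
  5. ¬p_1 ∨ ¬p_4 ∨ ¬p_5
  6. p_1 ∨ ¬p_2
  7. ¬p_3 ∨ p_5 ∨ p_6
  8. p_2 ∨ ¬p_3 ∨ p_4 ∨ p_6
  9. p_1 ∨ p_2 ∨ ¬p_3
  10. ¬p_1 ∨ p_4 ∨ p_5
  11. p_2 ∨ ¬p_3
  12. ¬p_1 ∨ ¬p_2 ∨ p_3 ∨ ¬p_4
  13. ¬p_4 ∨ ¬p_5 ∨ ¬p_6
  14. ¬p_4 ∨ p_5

Set p_1 = True.
Set p_2 = True.
Set p_3 = True.
Set p_4 = False.
  then (¬p_2 ∨ p_4 ∨ p_6) forces p_6 = True.
  then (¬p_1 ∨ p_4 ∨ p_5) forces p_5 = True.
All clauses satisfied.

p_1=T, p_2=T, p_3=T, p_4=F, p_5=T, p_6=T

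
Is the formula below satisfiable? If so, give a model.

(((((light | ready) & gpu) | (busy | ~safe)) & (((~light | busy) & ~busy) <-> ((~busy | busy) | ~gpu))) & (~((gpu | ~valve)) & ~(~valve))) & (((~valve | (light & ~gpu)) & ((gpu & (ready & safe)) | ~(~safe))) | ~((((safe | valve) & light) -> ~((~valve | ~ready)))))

The formula is unsatisfiable.

Case gpu = True: the conjunct ~((gpu | ~valve)) becomes ~((True | ~valve)) = False.
Case gpu = False: the formula simplifies to (((busy | ~safe) & ((~light | busy) & ~busy)) & (~(~valve) & ~(~valve))) & (((~valve | light) & ~(~safe)) | ~((((safe | valve) & light) -> ~((~valve | ~ready))))).
  valve = True: simplifies to ((busy | ~safe) & ((~light | busy) & ~busy)) & ((light & ~(~safe)) | ~((light -> ~(~ready)))).
    busy = True: the conjunct ~busy is False.
    busy = False: simplifies to (~safe & ~light) & ((light & ~(~safe)) | ~((light -> ~(~ready)))).
      light = True: the conjunct ~light is False.
      light = False: the conjunct (light & ~(~safe)) | ~((light -> ~(~ready))) becomes (False & ~(~safe)) | ~True = False.
  valve = False: the conjunct ~(~valve) becomes ~(~False) = False.
Both cases fail — unsatisfiable.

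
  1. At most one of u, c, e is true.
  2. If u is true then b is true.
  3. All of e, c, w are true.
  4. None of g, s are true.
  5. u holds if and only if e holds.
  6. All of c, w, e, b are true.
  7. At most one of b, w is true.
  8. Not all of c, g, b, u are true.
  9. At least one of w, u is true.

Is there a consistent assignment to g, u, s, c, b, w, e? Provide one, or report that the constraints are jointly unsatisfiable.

Unsatisfiable

Case e = True:
  (1) with e=T forces u = False.
  Constraint (5) is violated (u=F, e=T) — contradiction.
Case e = False:
  Constraint (3) is violated (e=F) — contradiction.
Both cases fail — unsatisfiable.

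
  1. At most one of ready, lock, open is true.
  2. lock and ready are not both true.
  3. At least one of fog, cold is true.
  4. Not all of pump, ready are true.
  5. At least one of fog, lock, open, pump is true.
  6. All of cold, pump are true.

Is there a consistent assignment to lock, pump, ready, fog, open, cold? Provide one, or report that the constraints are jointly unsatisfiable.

lock=F, pump=T, ready=F, fog=T, open=F, cold=T

  (1) {ready, lock, open}: 0 true — at most one ✓
  (2) lock=F, ready=F — not both ✓
  (3) {fog, cold}: 2 true — at least one ✓
  (4) {pump, ready}: 1/2 true — not all ✓
  (5) {fog, lock, open, pump}: 2 true — at least one ✓
  (6) {cold, pump}: all 2 true ✓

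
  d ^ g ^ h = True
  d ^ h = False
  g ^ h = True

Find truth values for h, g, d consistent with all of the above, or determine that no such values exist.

h = False, g = True, d = False

d ^ g ^ h = F ^ T ^ F = True ✓
d ^ h = F ^ F = False ✓
g ^ h = T ^ F = True ✓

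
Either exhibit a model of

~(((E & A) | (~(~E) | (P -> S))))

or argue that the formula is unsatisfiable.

A: True, E: False, P: True, S: False

  ~(((E & A) | (~(~E) | (P -> S)))) = True
    (E & A) | (~(~E) | (P -> S)) = False
      E & A = False
      ~(~E) | (P -> S) = False
        ~(~E) = False
          ~E = True
        P -> S = False
The formula evaluates to True.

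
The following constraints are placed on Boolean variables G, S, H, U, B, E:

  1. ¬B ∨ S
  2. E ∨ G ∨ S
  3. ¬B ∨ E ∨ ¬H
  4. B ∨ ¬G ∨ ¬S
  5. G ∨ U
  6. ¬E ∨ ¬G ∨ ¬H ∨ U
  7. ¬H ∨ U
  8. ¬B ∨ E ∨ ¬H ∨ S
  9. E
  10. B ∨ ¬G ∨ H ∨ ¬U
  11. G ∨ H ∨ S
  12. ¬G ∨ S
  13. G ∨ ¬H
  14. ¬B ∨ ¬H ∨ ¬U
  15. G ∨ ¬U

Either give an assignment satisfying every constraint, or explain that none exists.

G = True; S = True; H = False; U = True; B = True; E = True

Unit clause (E) forces E = True.
Try G = False:
  (G ∨ U) forces U = True.
  clause (G ∨ ¬U) is falsified — backtrack.
So G = True.
  then (¬G ∨ S) forces S = True.
  then (B ∨ ¬G ∨ ¬S) forces B = True.
Try H = True:
  (¬E ∨ ¬G ∨ ¬H ∨ U) forces U = True.
  clause (¬B ∨ ¬H ∨ ¬U) is falsified — backtrack.
So H = False.
Set U = True.
All clauses satisfied.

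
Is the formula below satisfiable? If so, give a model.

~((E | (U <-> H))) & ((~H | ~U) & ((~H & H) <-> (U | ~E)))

Case E = True: the conjunct ~((E | (U <-> H))) becomes ~((True | (U <-> H))) = False.
Case E = False: the formula simplifies to ~((U <-> H)) & ((~H | ~U) & (~H & H)).
  H = True: the conjunct ~H is False.
  H = False: the conjunct H is False.
Both cases fail — unsatisfiable.

The formula is unsatisfiable.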